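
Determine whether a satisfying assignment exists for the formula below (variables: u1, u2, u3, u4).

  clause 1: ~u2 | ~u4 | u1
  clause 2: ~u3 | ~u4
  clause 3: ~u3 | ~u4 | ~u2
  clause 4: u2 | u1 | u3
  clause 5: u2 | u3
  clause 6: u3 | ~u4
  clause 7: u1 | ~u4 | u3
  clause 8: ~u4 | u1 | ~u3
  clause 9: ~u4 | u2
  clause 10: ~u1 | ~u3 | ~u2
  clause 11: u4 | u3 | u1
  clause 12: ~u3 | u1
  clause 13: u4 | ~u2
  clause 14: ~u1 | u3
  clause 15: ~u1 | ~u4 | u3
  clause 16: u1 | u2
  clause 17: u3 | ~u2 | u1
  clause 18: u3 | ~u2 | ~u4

Branch on u3: set u3 = 1.
The clause (~u4) is unit, so u4 = 0.
The clause (u1) is unit, so u1 = 1.
The clause (~u2) is unit, so u2 = 0.
All clauses are satisfied.
A satisfying assignment: u1: 1,  u2: 0,  u3: 1,  u4: 0.

Yes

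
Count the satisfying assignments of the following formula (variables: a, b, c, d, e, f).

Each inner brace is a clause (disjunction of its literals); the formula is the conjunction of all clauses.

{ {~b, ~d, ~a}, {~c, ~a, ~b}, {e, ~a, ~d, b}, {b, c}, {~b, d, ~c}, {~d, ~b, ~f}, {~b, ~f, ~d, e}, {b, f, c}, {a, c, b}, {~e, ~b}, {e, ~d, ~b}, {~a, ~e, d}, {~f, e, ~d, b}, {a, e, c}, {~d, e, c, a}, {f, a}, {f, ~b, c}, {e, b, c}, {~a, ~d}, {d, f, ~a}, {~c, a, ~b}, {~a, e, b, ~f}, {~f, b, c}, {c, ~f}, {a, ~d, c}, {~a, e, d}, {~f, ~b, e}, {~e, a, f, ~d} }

3

There are 2^6 = 64 truth assignments over (a, b, c, d, e, f).
Split on b. With b = 1, the clauses containing b are satisfied and ~b drops from the rest; 0 of the 2^5 = 32 assignments to the other variables satisfy what remains.
With b = 0, by the same count on the reduced clause set, 3 assignments work.
(One model: a=F, b=F, c=T, d=F, e=F, f=T.)
Total: 0 + 3 = 3.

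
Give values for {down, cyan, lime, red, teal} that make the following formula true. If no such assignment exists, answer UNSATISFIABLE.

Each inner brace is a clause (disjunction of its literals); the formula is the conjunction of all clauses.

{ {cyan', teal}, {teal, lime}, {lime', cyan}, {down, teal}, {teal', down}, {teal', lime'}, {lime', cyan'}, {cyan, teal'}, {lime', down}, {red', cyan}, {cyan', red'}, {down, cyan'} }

down ↦ 1; cyan ↦ 1; lime ↦ 0; red ↦ 0; teal ↦ 1

Case cyan = 1:
From the singleton clause (teal), teal = 1.
From the singleton clause (down), down = 1.
From the singleton clause (lime'), lime = 0.
From the singleton clause (red'), red = 0.
This assignment satisfies each clause.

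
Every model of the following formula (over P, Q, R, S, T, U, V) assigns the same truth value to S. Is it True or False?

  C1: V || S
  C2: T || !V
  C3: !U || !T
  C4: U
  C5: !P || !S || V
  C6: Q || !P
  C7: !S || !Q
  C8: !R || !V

True

Suppose S = false.
Unit clause (V) forces V = true.
Unit clause (T) forces T = true.
Unit clause (!U) forces U = false.
But (U) is also a unit clause — contradiction.
So every satisfying assignment has S = True.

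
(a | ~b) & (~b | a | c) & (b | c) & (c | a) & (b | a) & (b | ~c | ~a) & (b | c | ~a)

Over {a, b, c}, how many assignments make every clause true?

There are 2^3 = 8 truth assignments over (a, b, c).
Split on a. With a = 1, the clauses containing a are satisfied and ~a drops from the rest; 2 of the 2^2 = 4 assignments to the other variables satisfy what remains.
With a = 0, by the same count on the reduced clause set, 0 assignments work.
Total: 2 + 0 = 2.

2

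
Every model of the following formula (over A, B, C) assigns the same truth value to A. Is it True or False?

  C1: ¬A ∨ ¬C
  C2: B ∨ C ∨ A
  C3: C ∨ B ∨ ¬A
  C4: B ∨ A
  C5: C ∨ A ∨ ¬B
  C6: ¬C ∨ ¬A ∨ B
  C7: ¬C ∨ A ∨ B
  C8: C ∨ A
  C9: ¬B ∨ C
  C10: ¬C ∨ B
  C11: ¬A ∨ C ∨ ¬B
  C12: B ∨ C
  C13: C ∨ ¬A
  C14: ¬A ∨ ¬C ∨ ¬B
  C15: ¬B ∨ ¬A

Suppose A = True.
From the singleton clause (¬C), C = False.
Now (C) is unsatisfied and unit — conflict.
So every satisfying assignment has A = False.

False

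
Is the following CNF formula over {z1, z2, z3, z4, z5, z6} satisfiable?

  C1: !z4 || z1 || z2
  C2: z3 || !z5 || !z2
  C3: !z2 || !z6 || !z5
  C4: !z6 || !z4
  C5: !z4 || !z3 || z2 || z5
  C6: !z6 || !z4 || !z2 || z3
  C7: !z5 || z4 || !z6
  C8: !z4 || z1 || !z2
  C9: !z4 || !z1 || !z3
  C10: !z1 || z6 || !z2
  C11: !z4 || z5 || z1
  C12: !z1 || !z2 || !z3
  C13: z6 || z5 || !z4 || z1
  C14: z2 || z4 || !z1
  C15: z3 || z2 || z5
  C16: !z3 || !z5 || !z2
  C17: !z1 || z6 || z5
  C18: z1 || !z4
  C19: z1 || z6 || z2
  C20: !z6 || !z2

Try z6 = false.
Try z1 = true.
From the singleton clause (!z2), z2 = false.
From the singleton clause (z4), z4 = true.
From the singleton clause (!z3), z3 = false.
From the singleton clause (z5), z5 = true.
This assignment satisfies each clause.
A satisfying assignment: z1: true; z2: false; z3: false; z4: true; z5: true; z6: false.

Yes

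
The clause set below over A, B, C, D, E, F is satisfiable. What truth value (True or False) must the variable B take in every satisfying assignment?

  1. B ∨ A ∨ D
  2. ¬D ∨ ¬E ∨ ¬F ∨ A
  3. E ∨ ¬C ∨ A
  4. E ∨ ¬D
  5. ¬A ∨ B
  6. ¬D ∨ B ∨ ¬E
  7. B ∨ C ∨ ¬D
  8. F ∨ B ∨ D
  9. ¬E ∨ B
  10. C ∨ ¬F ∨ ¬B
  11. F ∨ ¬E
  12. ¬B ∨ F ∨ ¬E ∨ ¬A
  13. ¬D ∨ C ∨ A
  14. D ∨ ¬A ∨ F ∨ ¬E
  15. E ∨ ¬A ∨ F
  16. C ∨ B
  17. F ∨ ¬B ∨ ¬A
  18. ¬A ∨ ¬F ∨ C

True

Suppose B = False.
(¬A) alone gives A = False.
(D) alone gives D = True.
(E) alone gives E = True.
But (¬E) is also a unit clause — contradiction.
So every satisfying assignment has B = True.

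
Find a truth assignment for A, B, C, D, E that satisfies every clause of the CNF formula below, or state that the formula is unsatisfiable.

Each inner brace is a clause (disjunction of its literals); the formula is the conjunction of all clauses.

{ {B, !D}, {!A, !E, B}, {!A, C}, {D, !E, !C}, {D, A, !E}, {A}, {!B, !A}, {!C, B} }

Unit clause (A) forces A = true.
Unit clause (C) forces C = true.
Unit clause (!B) forces B = false.
But (B) is also a unit clause — contradiction.

UNSATISFIABLE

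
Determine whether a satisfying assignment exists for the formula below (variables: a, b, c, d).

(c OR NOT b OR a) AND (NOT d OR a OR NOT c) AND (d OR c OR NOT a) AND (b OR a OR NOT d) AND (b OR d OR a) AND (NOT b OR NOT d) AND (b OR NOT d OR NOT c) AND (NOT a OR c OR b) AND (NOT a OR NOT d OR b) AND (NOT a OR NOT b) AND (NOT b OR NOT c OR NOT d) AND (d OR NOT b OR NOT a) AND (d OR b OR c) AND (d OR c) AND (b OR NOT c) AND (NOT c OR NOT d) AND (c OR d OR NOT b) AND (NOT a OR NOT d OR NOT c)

Case b = true:
(NOT d) alone gives d = false.
(NOT a) alone gives a = false.
(c) alone gives c = true.
All clauses are satisfied.
A satisfying assignment: a: false, b: true, c: true, d: false.

Yes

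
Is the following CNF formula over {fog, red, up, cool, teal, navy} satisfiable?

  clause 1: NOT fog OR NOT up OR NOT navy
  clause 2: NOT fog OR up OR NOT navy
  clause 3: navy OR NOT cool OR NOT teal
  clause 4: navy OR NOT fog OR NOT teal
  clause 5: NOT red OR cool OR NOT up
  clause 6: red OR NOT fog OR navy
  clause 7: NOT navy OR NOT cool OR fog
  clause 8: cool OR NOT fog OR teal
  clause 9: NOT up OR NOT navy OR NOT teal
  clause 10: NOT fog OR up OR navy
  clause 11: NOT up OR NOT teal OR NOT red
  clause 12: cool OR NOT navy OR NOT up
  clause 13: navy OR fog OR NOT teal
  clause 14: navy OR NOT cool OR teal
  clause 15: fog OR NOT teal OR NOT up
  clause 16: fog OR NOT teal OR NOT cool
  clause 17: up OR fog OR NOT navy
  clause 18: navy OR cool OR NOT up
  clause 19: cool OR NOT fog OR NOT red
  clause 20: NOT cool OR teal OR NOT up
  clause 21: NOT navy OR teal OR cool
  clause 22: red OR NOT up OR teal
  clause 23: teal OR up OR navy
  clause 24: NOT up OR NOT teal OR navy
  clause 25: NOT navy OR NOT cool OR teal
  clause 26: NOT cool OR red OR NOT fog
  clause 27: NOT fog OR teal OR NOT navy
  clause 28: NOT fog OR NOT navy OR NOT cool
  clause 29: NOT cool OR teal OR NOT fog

Case fog = false:
Case navy = false:
(NOT teal) alone gives teal = false.
(NOT cool) alone gives cool = false.
(NOT up) alone gives up = false.
Now (up) is unsatisfied and unit — conflict.
Backtrack on navy: now try navy = true.
(NOT cool) alone gives cool = false.
(NOT up) alone gives up = false.
Now (up) is unsatisfied and unit — conflict.
Neither navy = true nor navy = false works.
Backtrack on fog: now try fog = true.
Case up = false:
(NOT navy) alone gives navy = false.
Now (navy) is unsatisfied and unit — conflict.
Backtrack on up: now try up = true.
(NOT navy) alone gives navy = false.
(NOT teal) alone gives teal = false.
(red) alone gives red = true.
(cool) alone gives cool = true.
Now (NOT cool) is unsatisfied and unit — conflict.
Neither up = true nor up = false works.
Neither fog = true nor fog = false works.
No assignment satisfies every clause.

No, unsatisfiable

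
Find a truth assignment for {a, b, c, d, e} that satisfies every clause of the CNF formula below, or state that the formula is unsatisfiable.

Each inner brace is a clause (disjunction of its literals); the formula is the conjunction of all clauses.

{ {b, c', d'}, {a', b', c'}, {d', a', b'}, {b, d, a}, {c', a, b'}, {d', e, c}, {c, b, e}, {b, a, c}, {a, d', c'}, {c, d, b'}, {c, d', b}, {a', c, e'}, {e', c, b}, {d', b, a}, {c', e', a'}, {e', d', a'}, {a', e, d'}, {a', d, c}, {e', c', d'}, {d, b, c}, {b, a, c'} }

Try b = 1.
Try a = 0.
Unit clause (c') forces c = 0.
Unit clause (d) forces d = 1.
Unit clause (e) forces e = 1.
Every clause now holds.

a=0,  b=1,  c=0,  d=1,  e=1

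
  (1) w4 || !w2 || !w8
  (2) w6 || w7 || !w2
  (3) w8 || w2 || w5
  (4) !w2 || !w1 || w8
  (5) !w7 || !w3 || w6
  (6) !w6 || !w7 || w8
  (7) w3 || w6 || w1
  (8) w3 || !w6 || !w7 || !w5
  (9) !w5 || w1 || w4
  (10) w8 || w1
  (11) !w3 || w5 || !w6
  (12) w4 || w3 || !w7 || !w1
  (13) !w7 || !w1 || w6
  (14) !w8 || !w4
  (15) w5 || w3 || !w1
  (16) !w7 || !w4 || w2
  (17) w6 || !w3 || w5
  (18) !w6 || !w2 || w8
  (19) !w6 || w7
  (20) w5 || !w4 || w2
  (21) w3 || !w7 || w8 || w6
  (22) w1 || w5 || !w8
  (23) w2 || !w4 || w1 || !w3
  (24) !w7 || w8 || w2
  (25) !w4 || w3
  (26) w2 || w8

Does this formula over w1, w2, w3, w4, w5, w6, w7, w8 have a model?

Yes

Branch on w8: set w8 = true.
(!w4) alone gives w4 = false.
(!w2) alone gives w2 = false.
Branch on w5: set w5 = true.
(w1) alone gives w1 = true.
Branch on w3: set w3 = false.
(!w7) alone gives w7 = false.
(!w6) alone gives w6 = false.
Every clause now holds.
A satisfying assignment: w1=true,  w2=false,  w3=false,  w4=false,  w5=true,  w6=false,  w7=false,  w8=true.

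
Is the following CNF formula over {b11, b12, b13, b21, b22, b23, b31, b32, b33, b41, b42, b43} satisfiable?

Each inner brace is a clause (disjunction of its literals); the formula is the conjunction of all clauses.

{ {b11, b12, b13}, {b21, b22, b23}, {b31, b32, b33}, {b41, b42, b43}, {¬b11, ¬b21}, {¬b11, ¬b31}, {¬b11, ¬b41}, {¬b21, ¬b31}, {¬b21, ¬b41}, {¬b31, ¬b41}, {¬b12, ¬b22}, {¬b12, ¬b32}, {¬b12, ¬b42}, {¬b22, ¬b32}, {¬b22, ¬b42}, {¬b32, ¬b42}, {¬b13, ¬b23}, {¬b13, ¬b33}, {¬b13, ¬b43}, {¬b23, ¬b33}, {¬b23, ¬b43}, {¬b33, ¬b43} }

No, unsatisfiable

Try b11 = False.
Try b12 = True.
From the singleton clause (¬b22), b22 = False.
From the singleton clause (¬b32), b32 = False.
From the singleton clause (¬b42), b42 = False.
Try b21 = True.
From the singleton clause (¬b31), b31 = False.
From the singleton clause (b33), b33 = True.
From the singleton clause (¬b41), b41 = False.
From the singleton clause (b43), b43 = True.
That conflicts with the unit clause (¬b43).
That branch fails; take b21 = False instead.
From the singleton clause (b23), b23 = True.
From the singleton clause (¬b13), b13 = False.
From the singleton clause (¬b33), b33 = False.
From the singleton clause (b31), b31 = True.
From the singleton clause (¬b41), b41 = False.
From the singleton clause (b43), b43 = True.
That conflicts with the unit clause (¬b43).
Either choice for b21 ends in contradiction.
That branch fails; take b12 = False instead.
From the singleton clause (b13), b13 = True.
From the singleton clause (¬b23), b23 = False.
From the singleton clause (¬b33), b33 = False.
From the singleton clause (¬b43), b43 = False.
Try b21 = True.
From the singleton clause (¬b31), b31 = False.
From the singleton clause (b32), b32 = True.
From the singleton clause (¬b41), b41 = False.
From the singleton clause (b42), b42 = True.
That conflicts with the unit clause (¬b42).
That branch fails; take b21 = False instead.
From the singleton clause (b22), b22 = True.
From the singleton clause (¬b32), b32 = False.
From the singleton clause (b31), b31 = True.
From the singleton clause (¬b41), b41 = False.
From the singleton clause (b42), b42 = True.
That conflicts with the unit clause (¬b42).
Either choice for b21 ends in contradiction.
Either choice for b12 ends in contradiction.
That branch fails; take b11 = True instead.
From the singleton clause (¬b21), b21 = False.
From the singleton clause (¬b31), b31 = False.
From the singleton clause (¬b41), b41 = False.
Try b22 = True.
From the singleton clause (¬b12), b12 = False.
From the singleton clause (¬b32), b32 = False.
From the singleton clause (b33), b33 = True.
From the singleton clause (¬b42), b42 = False.
From the singleton clause (b43), b43 = True.
That conflicts with the unit clause (¬b43).
That branch fails; take b22 = False instead.
From the singleton clause (b23), b23 = True.
From the singleton clause (¬b13), b13 = False.
From the singleton clause (¬b33), b33 = False.
From the singleton clause (b32), b32 = True.
From the singleton clause (¬b12), b12 = False.
From the singleton clause (¬b42), b42 = False.
From the singleton clause (b43), b43 = True.
That conflicts with the unit clause (¬b43).
Either choice for b22 ends in contradiction.
Either choice for b11 ends in contradiction.
No assignment satisfies every clause.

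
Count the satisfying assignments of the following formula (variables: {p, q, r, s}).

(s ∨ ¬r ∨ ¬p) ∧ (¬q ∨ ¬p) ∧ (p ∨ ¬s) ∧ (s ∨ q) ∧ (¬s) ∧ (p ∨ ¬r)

1

There are 2^4 = 16 truth assignments over (p, q, r, s).
Check each against the 6 clauses (columns in the order p, q, r, s):
  F F F F  ✗ fails (s ∨ q)
  F F F T  ✗ fails (p ∨ ¬s)
  F F T F  ✗ fails (s ∨ q)
  F F T T  ✗ fails (p ∨ ¬s)
  F T F F  ✓ satisfies all
  F T F T  ✗ fails (p ∨ ¬s)
  F T T F  ✗ fails (p ∨ ¬r)
  F T T T  ✗ fails (p ∨ ¬s)
  T F F F  ✗ fails (s ∨ q)
  T F F T  ✗ fails (¬s)
  T F T F  ✗ fails (s ∨ ¬r ∨ ¬p)
  T F T T  ✗ fails (¬s)
  T T F F  ✗ fails (¬q ∨ ¬p)
  T T F T  ✗ fails (¬q ∨ ¬p)
  T T T F  ✗ fails (s ∨ ¬r ∨ ¬p)
  T T T T  ✗ fails (¬q ∨ ¬p)
1 of the 16 rows is a model.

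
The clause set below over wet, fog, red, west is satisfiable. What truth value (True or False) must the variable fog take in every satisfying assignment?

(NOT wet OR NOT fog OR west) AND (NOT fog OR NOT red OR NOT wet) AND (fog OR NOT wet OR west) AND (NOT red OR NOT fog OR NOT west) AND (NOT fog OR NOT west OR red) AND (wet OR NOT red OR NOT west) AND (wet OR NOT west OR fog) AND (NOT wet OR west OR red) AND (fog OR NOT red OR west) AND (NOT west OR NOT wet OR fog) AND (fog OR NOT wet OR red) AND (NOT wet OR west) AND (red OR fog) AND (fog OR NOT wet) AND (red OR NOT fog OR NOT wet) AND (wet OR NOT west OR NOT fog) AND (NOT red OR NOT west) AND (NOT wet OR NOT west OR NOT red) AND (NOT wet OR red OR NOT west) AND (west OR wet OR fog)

Suppose fog = false.
From the singleton clause (red), red = true.
From the singleton clause (west), west = true.
But (NOT west) is also a unit clause — contradiction.
So every satisfying assignment has fog = True.

True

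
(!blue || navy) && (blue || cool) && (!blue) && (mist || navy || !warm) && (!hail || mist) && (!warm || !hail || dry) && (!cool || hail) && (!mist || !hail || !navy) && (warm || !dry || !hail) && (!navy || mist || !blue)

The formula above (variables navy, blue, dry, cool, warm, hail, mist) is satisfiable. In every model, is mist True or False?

Suppose mist = false.
(!blue) alone gives blue = false.
(cool) alone gives cool = true.
(!hail) alone gives hail = false.
That conflicts with the unit clause (hail).
So every satisfying assignment has mist = True.

True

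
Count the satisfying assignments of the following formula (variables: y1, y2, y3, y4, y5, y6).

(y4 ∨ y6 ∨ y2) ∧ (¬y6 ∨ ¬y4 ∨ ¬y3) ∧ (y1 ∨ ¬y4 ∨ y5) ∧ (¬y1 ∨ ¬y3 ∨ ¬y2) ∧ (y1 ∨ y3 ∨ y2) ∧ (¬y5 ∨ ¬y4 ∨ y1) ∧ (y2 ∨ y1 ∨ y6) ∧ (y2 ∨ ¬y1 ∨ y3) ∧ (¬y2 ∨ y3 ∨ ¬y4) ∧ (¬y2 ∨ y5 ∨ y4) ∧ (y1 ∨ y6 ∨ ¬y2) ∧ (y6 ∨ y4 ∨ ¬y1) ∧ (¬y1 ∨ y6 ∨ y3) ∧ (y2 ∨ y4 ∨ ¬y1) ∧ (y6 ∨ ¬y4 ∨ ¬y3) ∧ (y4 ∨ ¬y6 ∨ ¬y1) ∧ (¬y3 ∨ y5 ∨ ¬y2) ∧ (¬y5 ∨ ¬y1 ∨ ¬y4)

There are 2^6 = 64 truth assignments over (y1, y2, y3, y4, y5, y6).
Split on y6. With y6 = True, the clauses containing y6 are satisfied and ¬y6 drops from the rest; 4 of the 2^5 = 32 assignments to the other variables satisfy what remains.
With y6 = False, by the same count on the reduced clause set, 0 assignments work.
Total: 4 + 0 = 4.

4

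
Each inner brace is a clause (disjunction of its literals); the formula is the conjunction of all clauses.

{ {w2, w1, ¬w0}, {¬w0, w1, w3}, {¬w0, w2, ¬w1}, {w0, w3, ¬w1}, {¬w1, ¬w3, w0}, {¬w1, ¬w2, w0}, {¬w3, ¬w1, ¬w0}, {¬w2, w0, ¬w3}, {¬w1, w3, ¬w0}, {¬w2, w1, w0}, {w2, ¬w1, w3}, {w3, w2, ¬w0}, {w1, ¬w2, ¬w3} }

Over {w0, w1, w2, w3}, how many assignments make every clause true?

2

There are 2^4 = 16 truth assignments over (w0, w1, w2, w3).
Check each against the 13 clauses (columns in the order w0, w1, w2, w3):
  F F F F  ✓ satisfies all
  F F F T  ✓ satisfies all
  F F T F  ✗ fails (¬w2 ∨ w1 ∨ w0)
  F F T T  ✗ fails (¬w2 ∨ w0 ∨ ¬w3)
  F T F F  ✗ fails (w0 ∨ w3 ∨ ¬w1)
  F T F T  ✗ fails (¬w1 ∨ ¬w3 ∨ w0)
  F T T F  ✗ fails (w0 ∨ w3 ∨ ¬w1)
  F T T T  ✗ fails (¬w1 ∨ ¬w3 ∨ w0)
  T F F F  ✗ fails (w2 ∨ w1 ∨ ¬w0)
  T F F T  ✗ fails (w2 ∨ w1 ∨ ¬w0)
  T F T F  ✗ fails (¬w0 ∨ w1 ∨ w3)
  T F T T  ✗ fails (w1 ∨ ¬w2 ∨ ¬w3)
  T T F F  ✗ fails (¬w0 ∨ w2 ∨ ¬w1)
  T T F T  ✗ fails (¬w0 ∨ w2 ∨ ¬w1)
  T T T F  ✗ fails (¬w1 ∨ w3 ∨ ¬w0)
  T T T T  ✗ fails (¬w3 ∨ ¬w1 ∨ ¬w0)
2 of the 16 rows are models.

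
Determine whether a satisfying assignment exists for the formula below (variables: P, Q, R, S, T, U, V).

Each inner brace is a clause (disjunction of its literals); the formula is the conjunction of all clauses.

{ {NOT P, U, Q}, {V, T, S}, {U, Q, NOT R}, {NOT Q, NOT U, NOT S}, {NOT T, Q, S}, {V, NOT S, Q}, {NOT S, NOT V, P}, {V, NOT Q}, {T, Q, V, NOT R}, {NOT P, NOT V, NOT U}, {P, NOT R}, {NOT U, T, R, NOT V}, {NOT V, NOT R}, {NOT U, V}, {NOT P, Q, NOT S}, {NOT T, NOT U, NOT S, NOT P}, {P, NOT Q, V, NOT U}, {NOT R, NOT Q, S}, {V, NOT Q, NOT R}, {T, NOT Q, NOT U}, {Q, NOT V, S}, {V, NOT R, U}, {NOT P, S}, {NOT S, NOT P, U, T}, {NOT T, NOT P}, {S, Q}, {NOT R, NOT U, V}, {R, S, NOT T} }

Yes

Case V = true:
Unit clause (NOT R) forces R = false.
Case S = false:
Unit clause (Q) forces Q = true.
Unit clause (NOT P) forces P = false.
Unit clause (NOT T) forces T = false.
Unit clause (NOT U) forces U = false.
This assignment satisfies each clause.
A satisfying assignment: P=false,  Q=true,  R=false,  S=false,  T=false,  U=false,  V=true.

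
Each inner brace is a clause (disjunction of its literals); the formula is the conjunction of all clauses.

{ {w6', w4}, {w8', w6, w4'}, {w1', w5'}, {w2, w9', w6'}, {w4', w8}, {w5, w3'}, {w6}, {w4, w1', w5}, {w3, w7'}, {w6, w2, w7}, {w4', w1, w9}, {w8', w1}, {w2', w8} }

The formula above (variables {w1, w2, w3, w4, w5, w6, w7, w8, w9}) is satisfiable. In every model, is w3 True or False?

Suppose w3 = 1.
Unit clause (w5) forces w5 = 1.
Unit clause (w1') forces w1 = 0.
Unit clause (w6) forces w6 = 1.
Unit clause (w4) forces w4 = 1.
Unit clause (w8) forces w8 = 1.
Now (w8') is unsatisfied and unit — conflict.
So every satisfying assignment has w3 = False.

False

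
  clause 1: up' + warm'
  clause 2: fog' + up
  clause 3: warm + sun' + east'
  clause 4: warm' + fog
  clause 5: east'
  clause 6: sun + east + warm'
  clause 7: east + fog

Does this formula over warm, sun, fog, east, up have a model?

The clause (east') is unit, so east = 0.
The clause (fog) is unit, so fog = 1.
The clause (up) is unit, so up = 1.
The clause (warm') is unit, so warm = 0.
No clause remains; sun is free.
A satisfying assignment: warm=0; sun=0; fog=1; east=0; up=1.

Yes, satisfiable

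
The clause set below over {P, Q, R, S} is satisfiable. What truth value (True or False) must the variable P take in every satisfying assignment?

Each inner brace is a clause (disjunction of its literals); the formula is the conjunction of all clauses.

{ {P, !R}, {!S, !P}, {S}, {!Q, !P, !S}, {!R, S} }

Suppose P = true.
(!S) alone gives S = false.
But (S) is also a unit clause — contradiction.
So every satisfying assignment has P = False.

False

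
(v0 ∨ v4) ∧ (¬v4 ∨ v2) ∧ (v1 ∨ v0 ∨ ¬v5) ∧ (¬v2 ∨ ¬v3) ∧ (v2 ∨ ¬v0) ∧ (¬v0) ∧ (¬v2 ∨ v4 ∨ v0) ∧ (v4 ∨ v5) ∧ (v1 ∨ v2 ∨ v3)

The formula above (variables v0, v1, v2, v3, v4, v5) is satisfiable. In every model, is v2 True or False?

True

Suppose v2 = False.
From the singleton clause (¬v4), v4 = False.
From the singleton clause (v0), v0 = True.
But (¬v0) is also a unit clause — contradiction.
So every satisfying assignment has v2 = True.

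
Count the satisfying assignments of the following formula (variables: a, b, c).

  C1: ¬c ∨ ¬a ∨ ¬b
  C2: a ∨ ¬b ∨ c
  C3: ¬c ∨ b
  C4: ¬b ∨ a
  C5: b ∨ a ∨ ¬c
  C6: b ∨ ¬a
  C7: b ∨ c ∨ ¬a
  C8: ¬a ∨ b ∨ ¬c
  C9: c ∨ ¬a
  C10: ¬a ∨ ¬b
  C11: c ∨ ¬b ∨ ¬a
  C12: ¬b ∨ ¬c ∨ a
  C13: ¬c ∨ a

There are 2^3 = 8 truth assignments over (a, b, c).
Split on c. With c = True, the clauses containing c are satisfied and ¬c drops from the rest; 0 of the 2^2 = 4 assignments to the other variables satisfy what remains.
With c = False, by the same count on the reduced clause set, 1 assignment works.
(One model: a=F, b=F, c=F.)
Total: 0 + 1 = 1.

1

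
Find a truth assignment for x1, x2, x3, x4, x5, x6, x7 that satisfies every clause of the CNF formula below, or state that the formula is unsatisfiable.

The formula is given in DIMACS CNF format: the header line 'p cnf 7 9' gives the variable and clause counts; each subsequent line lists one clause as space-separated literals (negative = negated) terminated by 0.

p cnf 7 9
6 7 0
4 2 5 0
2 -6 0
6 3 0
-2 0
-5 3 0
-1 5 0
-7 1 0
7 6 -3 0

x1=True,  x2=False,  x3=True,  x4=False,  x5=True,  x6=False,  x7=True

Unit clause (¬x2) forces x2 = False.
Unit clause (¬x6) forces x6 = False.
Unit clause (x7) forces x7 = True.
Unit clause (x3) forces x3 = True.
Unit clause (x1) forces x1 = True.
Unit clause (x5) forces x5 = True.
Every clause is now satisfied; x4 is unconstrained.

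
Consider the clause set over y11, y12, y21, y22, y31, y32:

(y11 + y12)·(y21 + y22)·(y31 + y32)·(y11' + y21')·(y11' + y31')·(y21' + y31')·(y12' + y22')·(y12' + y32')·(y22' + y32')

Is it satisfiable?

Suppose y11 = 1.
From the singleton clause (y21'), y21 = 0.
From the singleton clause (y22), y22 = 1.
From the singleton clause (y31'), y31 = 0.
From the singleton clause (y32), y32 = 1.
Now (y32') is unsatisfied and unit — conflict.
So y11 must be the other value — set y11 = 0.
From the singleton clause (y12), y12 = 1.
From the singleton clause (y22'), y22 = 0.
From the singleton clause (y21), y21 = 1.
From the singleton clause (y31'), y31 = 0.
From the singleton clause (y32), y32 = 1.
Now (y32') is unsatisfied and unit — conflict.
Either choice for y11 ends in contradiction.
No assignment satisfies every clause.

No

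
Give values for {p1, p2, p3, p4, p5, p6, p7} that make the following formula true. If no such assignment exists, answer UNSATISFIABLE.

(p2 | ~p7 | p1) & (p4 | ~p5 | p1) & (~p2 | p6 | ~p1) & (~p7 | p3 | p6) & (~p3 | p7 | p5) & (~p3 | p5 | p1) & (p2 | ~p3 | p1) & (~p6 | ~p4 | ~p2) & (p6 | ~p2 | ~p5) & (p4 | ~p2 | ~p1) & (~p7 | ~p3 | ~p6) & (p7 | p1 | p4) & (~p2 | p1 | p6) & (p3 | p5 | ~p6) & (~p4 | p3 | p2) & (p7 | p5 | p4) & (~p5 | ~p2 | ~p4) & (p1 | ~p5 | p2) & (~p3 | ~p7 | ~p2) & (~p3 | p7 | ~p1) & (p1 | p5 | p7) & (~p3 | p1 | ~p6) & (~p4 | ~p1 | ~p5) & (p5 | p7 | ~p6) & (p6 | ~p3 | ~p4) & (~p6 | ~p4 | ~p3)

p1: 1, p2: 0, p3: 1, p4: 0, p5: 1, p6: 0, p7: 1

Case p2 = 0:
Case p7 = 1:
(p1) alone gives p1 = 1.
Case p3 = 1:
(~p6) alone gives p6 = 0.
(~p4) alone gives p4 = 0.
Every clause is now satisfied; p5 is unconstrained.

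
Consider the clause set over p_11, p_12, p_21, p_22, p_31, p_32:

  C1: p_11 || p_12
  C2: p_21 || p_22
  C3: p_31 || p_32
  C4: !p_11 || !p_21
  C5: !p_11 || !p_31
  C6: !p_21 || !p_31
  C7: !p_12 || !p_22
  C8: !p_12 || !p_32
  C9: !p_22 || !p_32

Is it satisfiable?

Unsatisfiable

Case p_11 = true:
The clause (!p_21) is unit, so p_21 = false.
The clause (p_22) is unit, so p_22 = true.
The clause (!p_31) is unit, so p_31 = false.
The clause (p_32) is unit, so p_32 = true.
Now (!p_32) is unsatisfied and unit — conflict.
Backtrack on p_11: now try p_11 = false.
The clause (p_12) is unit, so p_12 = true.
The clause (!p_22) is unit, so p_22 = false.
The clause (p_21) is unit, so p_21 = true.
The clause (!p_31) is unit, so p_31 = false.
The clause (p_32) is unit, so p_32 = true.
Now (!p_32) is unsatisfied and unit — conflict.
Both values of p_11 lead to a conflict.
No assignment satisfies every clause.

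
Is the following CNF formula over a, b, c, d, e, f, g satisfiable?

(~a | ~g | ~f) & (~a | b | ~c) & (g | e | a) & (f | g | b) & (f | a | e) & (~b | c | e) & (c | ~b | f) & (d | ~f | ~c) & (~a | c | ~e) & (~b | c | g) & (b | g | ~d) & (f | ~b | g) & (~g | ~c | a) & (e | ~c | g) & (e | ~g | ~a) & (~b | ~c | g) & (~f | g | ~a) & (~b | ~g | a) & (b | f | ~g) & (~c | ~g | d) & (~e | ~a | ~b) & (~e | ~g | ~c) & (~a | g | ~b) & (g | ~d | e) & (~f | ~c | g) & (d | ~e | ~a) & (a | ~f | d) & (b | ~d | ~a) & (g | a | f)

Yes

Case a = 0:
Case g = 1:
From the singleton clause (~c), c = 0.
From the singleton clause (~b), b = 0.
From the singleton clause (f), f = 1.
From the singleton clause (d), d = 1.
All clauses hold; e can take either value.
A satisfying assignment: a: 0, b: 0, c: 0, d: 1, e: 0, f: 1, g: 1.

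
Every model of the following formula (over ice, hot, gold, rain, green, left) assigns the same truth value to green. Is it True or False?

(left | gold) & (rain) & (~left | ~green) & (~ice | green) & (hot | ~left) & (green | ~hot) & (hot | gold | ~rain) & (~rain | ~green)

False

Suppose green = 1.
(rain) alone gives rain = 1.
But (~rain) is also a unit clause — contradiction.
So every satisfying assignment has green = False.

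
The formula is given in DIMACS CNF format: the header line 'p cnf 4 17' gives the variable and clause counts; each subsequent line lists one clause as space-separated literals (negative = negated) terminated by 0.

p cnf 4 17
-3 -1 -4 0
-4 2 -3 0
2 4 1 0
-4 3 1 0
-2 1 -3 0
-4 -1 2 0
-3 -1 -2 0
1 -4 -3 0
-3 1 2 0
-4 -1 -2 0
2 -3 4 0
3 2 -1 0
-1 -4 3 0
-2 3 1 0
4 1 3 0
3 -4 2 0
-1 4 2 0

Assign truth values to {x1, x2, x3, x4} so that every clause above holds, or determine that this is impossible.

Suppose x3 = False.
Suppose x4 = False.
From the singleton clause (x1), x1 = True.
From the singleton clause (x2), x2 = True.
Every clause now holds.

x1 ↦ True; x2 ↦ True; x3 ↦ False; x4 ↦ False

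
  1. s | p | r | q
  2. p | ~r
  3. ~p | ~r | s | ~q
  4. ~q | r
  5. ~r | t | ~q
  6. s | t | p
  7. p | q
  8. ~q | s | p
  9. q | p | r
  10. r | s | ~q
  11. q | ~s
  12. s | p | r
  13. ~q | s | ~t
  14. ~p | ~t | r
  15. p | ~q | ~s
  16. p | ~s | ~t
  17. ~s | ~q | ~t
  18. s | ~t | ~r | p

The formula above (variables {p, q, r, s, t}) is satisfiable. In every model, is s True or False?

Suppose s = 1.
(q) alone gives q = 1.
(r) alone gives r = 1.
(p) alone gives p = 1.
(t) alone gives t = 1.
Now (~t) is unsatisfied and unit — conflict.
So every satisfying assignment has s = False.

False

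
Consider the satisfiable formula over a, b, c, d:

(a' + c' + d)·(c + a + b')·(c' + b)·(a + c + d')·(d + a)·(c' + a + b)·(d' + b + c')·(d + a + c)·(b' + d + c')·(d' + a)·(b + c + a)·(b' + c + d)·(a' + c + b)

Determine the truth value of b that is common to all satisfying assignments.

Suppose b = 0.
From the singleton clause (c'), c = 0.
From the singleton clause (a), a = 1.
That conflicts with the unit clause (a').
So every satisfying assignment has b = True.

True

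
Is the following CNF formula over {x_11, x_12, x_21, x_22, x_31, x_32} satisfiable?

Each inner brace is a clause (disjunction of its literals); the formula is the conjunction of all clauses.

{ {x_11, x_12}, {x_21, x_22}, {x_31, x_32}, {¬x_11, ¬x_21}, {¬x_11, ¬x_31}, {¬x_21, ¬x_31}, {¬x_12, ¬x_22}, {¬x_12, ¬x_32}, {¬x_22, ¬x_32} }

Unsatisfiable

Case x_11 = True:
Unit clause (¬x_21) forces x_21 = False.
Unit clause (x_22) forces x_22 = True.
Unit clause (¬x_31) forces x_31 = False.
Unit clause (x_32) forces x_32 = True.
That conflicts with the unit clause (¬x_32).
Backtrack on x_11: now try x_11 = False.
Unit clause (x_12) forces x_12 = True.
Unit clause (¬x_22) forces x_22 = False.
Unit clause (x_21) forces x_21 = True.
Unit clause (¬x_31) forces x_31 = False.
Unit clause (x_32) forces x_32 = True.
That conflicts with the unit clause (¬x_32).
Neither x_11 = True nor x_11 = False works.
No assignment satisfies every clause.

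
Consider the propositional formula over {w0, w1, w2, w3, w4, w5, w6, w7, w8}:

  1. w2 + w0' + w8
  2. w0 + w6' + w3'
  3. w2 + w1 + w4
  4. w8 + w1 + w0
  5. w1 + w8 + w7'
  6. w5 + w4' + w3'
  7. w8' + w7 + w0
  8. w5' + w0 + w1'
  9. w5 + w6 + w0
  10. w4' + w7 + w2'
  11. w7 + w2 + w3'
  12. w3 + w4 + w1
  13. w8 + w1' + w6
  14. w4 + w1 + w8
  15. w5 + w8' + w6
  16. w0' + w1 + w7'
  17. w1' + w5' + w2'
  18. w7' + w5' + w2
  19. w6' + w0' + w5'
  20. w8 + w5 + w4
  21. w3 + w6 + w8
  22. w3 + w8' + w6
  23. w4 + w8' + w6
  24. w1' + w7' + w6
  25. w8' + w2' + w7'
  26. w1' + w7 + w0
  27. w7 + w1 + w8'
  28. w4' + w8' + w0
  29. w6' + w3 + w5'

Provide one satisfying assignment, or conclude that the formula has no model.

Suppose w2 = 0.
Suppose w0 = 0.
Suppose w6 = 1.
The clause (w3') is unit, so w3 = 0.
The clause (w5') is unit, so w5 = 0.
Suppose w1 = 1.
The clause (w7) is unit, so w7 = 1.
Suppose w8 = 1.
The clause (w4') is unit, so w4 = 0.
This assignment satisfies each clause.

w0=0,  w1=1,  w2=0,  w3=0,  w4=0,  w5=0,  w6=1,  w7=1,  w8=1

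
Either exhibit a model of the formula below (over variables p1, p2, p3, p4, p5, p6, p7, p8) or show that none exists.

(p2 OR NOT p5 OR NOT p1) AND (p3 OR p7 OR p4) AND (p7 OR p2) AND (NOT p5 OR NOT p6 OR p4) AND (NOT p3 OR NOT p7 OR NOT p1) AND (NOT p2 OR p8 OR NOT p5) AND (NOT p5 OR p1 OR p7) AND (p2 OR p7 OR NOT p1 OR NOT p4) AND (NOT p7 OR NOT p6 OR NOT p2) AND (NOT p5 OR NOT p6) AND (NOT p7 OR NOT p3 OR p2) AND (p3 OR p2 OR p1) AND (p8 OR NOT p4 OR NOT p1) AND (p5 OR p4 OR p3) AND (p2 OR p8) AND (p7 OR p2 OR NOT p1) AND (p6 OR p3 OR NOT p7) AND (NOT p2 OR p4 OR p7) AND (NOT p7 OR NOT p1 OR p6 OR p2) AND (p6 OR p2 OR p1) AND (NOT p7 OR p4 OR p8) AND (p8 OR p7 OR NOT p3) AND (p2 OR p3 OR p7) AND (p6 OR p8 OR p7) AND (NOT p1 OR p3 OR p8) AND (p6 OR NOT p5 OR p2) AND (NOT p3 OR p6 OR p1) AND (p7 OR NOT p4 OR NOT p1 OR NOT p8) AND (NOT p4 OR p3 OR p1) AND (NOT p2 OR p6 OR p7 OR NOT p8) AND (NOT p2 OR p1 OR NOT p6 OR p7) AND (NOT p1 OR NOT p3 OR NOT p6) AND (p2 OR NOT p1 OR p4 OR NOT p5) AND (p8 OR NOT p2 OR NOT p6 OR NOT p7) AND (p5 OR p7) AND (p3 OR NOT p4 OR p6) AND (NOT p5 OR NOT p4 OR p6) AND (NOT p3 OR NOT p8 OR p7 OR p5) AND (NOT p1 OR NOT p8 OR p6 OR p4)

Case p7 = true:
Case p3 = false:
Unit clause (p6) forces p6 = true.
Unit clause (NOT p2) forces p2 = false.
Unit clause (NOT p5) forces p5 = false.
Unit clause (p1) forces p1 = true.
Unit clause (p4) forces p4 = true.
Unit clause (p8) forces p8 = true.
This assignment satisfies each clause.

p1=true,  p2=false,  p3=false,  p4=true,  p5=false,  p6=true,  p7=true,  p8=true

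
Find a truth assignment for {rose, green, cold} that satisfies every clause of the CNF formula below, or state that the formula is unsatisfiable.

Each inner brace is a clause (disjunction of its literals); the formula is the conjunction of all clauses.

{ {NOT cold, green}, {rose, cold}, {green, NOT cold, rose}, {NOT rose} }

(NOT rose) alone gives rose = false.
(cold) alone gives cold = true.
(green) alone gives green = true.
All clauses are satisfied.

rose=false; green=true; cold=true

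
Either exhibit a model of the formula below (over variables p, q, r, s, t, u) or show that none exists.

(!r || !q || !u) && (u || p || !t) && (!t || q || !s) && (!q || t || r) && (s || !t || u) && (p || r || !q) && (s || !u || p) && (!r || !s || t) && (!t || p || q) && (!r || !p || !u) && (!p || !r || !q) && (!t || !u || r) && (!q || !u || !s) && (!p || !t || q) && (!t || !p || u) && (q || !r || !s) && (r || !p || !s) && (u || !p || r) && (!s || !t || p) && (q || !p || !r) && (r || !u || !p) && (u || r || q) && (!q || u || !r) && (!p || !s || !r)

p: false,  q: false,  r: false,  s: true,  t: false,  u: true

Case r = false:
Case q = false:
(u) alone gives u = true.
(!t) alone gives t = false.
(!p) alone gives p = false.
(s) alone gives s = true.
Every clause now holds.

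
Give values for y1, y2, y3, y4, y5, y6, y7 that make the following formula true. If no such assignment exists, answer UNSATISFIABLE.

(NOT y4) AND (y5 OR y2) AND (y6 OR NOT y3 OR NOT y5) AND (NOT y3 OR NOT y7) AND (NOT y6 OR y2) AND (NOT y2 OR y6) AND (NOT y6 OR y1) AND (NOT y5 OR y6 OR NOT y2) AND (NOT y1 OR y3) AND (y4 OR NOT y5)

(NOT y4) alone gives y4 = false.
(NOT y5) alone gives y5 = false.
(y2) alone gives y2 = true.
(y6) alone gives y6 = true.
(y1) alone gives y1 = true.
(y3) alone gives y3 = true.
(NOT y7) alone gives y7 = false.
All clauses are satisfied.

y1: true, y2: true, y3: true, y4: false, y5: false, y6: true, y7: false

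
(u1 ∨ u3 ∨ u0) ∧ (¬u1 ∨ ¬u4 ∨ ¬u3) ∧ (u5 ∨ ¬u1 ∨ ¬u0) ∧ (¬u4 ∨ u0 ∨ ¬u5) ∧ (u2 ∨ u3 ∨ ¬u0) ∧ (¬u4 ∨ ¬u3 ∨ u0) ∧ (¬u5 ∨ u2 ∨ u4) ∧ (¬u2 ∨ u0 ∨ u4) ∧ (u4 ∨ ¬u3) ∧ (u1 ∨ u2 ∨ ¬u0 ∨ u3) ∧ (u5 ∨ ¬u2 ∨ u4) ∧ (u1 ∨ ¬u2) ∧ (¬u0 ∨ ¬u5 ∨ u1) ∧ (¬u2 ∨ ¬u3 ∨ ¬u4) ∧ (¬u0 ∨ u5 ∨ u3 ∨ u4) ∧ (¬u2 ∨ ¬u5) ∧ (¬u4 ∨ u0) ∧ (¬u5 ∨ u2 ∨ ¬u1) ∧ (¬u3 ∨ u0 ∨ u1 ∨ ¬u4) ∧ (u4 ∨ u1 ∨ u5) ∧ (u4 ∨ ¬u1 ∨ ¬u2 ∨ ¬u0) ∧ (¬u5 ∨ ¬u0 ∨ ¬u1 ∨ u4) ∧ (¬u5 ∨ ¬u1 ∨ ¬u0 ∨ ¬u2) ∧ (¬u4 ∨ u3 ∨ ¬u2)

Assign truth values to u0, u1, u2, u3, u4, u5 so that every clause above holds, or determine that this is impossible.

Branch on u4: set u4 = True.
Unit clause (u0) forces u0 = True.
Branch on u1: set u1 = False.
Unit clause (¬u2) forces u2 = False.
Unit clause (u3) forces u3 = True.
Unit clause (¬u5) forces u5 = False.
All clauses are satisfied.

u0=True, u1=False, u2=False, u3=True, u4=True, u5=False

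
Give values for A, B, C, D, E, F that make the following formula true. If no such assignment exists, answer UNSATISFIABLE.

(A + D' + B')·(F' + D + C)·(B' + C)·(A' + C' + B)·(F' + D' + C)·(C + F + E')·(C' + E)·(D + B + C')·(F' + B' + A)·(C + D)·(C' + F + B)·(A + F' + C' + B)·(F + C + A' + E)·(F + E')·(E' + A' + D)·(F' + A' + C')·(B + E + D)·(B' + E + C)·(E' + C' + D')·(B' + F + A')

A ↦ 0,  B ↦ 0,  C ↦ 0,  D ↦ 1,  E ↦ 0,  F ↦ 0

Try B = 0.
Try A = 0.
Try C = 0.
(D) alone gives D = 1.
(F') alone gives F = 0.
(E') alone gives E = 0.
All clauses are satisfied.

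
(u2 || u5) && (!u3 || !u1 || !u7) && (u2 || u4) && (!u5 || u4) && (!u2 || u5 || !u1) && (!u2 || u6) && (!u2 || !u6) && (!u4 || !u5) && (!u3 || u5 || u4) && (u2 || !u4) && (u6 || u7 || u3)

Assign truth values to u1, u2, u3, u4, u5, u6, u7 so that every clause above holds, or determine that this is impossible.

Try u2 = true.
From the singleton clause (u6), u6 = true.
Now (!u6) is unsatisfied and unit — conflict.
Undo u2 and try u2 = false.
From the singleton clause (u5), u5 = true.
From the singleton clause (u4), u4 = true.
Now (!u4) is unsatisfied and unit — conflict.
Neither u2 = true nor u2 = false works.

UNSATISFIABLE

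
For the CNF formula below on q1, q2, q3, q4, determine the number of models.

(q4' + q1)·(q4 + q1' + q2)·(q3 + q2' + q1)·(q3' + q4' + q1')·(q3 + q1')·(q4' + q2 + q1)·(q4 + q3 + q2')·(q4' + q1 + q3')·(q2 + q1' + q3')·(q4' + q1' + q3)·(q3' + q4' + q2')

There are 2^4 = 16 truth assignments over (q1, q2, q3, q4).
Check each against the 11 clauses (columns in the order q1, q2, q3, q4):
  F F F F  ✓ satisfies all
  F F F T  ✗ fails (q4' + q1)
  F F T F  ✓ satisfies all
  F F T T  ✗ fails (q4' + q1)
  F T F F  ✗ fails (q3 + q2' + q1)
  F T F T  ✗ fails (q4' + q1)
  F T T F  ✓ satisfies all
  F T T T  ✗ fails (q4' + q1)
  T F F F  ✗ fails (q4 + q1' + q2)
  T F F T  ✗ fails (q3 + q1')
  T F T F  ✗ fails (q4 + q1' + q2)
  T F T T  ✗ fails (q3' + q4' + q1')
  T T F F  ✗ fails (q3 + q1')
  T T F T  ✗ fails (q3 + q1')
  T T T F  ✓ satisfies all
  T T T T  ✗ fails (q3' + q4' + q1')
4 of the 16 rows are models.

4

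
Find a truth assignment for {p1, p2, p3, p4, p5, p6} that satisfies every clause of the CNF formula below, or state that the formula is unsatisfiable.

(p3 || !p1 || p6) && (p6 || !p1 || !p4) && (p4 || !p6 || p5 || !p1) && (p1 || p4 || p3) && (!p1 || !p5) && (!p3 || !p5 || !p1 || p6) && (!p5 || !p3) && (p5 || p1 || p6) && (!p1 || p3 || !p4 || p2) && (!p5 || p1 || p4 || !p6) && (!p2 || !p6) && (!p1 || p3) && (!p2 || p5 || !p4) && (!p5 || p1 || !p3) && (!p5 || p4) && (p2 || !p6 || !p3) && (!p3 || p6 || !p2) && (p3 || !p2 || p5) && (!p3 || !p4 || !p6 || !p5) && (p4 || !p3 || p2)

Branch on p1: set p1 = false.
Branch on p4: set p4 = true.
Branch on p5: set p5 = true.
From the singleton clause (!p3), p3 = false.
Branch on p2: set p2 = false.
Every clause is now satisfied; p6 is unconstrained.

p1: false; p2: false; p3: false; p4: true; p5: true; p6: true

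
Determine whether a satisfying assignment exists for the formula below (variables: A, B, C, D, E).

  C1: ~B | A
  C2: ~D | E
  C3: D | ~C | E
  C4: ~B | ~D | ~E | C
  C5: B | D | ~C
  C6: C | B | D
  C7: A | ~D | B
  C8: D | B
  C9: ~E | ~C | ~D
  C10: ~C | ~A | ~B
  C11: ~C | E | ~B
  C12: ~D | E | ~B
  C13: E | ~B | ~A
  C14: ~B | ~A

Case B = 0:
The clause (D) is unit, so D = 1.
The clause (E) is unit, so E = 1.
The clause (A) is unit, so A = 1.
The clause (~C) is unit, so C = 0.
Every clause now holds.
A satisfying assignment: A: 1, B: 0, C: 0, D: 1, E: 1.

Satisfiable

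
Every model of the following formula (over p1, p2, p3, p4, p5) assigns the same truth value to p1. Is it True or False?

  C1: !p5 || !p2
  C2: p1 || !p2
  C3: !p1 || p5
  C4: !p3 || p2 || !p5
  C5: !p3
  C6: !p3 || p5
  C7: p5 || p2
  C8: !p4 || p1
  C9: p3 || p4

True

Suppose p1 = false.
The clause (!p2) is unit, so p2 = false.
The clause (!p3) is unit, so p3 = false.
The clause (p5) is unit, so p5 = true.
The clause (!p4) is unit, so p4 = false.
But (p4) is also a unit clause — contradiction.
So every satisfying assignment has p1 = True.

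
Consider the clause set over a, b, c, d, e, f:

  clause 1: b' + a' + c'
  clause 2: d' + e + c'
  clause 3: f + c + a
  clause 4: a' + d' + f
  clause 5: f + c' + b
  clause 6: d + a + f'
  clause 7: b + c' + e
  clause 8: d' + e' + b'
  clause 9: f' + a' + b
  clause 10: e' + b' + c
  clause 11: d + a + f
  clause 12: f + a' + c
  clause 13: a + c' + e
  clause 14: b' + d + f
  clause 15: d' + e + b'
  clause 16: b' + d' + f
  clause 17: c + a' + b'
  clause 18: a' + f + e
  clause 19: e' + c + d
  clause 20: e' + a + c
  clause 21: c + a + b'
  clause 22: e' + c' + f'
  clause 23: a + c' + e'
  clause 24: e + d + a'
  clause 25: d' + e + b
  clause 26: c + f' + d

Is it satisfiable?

Unsatisfiable

Case b = 0:
Case f = 1:
Unit clause (a') forces a = 0.
Unit clause (d) forces d = 1.
Unit clause (e) forces e = 1.
Unit clause (c) forces c = 1.
Now (c') is unsatisfied and unit — conflict.
That branch fails; take f = 0 instead.
Unit clause (c') forces c = 0.
Unit clause (a) forces a = 1.
Now (a') is unsatisfied and unit — conflict.
Both values of f lead to a conflict.
That branch fails; take b = 1 instead.
Case a = 0:
Unit clause (c) forces c = 1.
Unit clause (e) forces e = 1.
Now (e') is unsatisfied and unit — conflict.
That branch fails; take a = 1 instead.
Unit clause (c') forces c = 0.
Now (c) is unsatisfied and unit — conflict.
Both values of a lead to a conflict.
Both values of b lead to a conflict.
No assignment satisfies every clause.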